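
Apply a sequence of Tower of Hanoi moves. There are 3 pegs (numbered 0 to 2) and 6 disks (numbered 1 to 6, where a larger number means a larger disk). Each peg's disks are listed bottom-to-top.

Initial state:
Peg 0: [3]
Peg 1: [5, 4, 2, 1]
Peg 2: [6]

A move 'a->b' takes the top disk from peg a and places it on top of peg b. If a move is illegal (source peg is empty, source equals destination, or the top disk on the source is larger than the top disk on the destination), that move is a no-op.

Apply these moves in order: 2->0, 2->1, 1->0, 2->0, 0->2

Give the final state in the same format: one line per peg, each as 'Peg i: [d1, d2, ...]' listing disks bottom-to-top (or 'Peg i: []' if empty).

Answer: Peg 0: [3]
Peg 1: [5, 4, 2]
Peg 2: [6, 1]

Derivation:
After move 1 (2->0):
Peg 0: [3]
Peg 1: [5, 4, 2, 1]
Peg 2: [6]

After move 2 (2->1):
Peg 0: [3]
Peg 1: [5, 4, 2, 1]
Peg 2: [6]

After move 3 (1->0):
Peg 0: [3, 1]
Peg 1: [5, 4, 2]
Peg 2: [6]

After move 4 (2->0):
Peg 0: [3, 1]
Peg 1: [5, 4, 2]
Peg 2: [6]

After move 5 (0->2):
Peg 0: [3]
Peg 1: [5, 4, 2]
Peg 2: [6, 1]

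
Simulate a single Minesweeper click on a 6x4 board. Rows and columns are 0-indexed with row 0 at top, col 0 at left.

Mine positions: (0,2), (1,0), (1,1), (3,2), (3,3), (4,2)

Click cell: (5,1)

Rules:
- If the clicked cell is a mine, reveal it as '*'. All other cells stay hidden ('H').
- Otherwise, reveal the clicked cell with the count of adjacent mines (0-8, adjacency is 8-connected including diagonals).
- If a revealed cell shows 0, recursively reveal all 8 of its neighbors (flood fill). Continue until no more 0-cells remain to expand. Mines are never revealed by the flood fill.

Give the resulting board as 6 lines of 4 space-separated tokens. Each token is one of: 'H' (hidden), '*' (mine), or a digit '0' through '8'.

H H H H
H H H H
H H H H
H H H H
H H H H
H 1 H H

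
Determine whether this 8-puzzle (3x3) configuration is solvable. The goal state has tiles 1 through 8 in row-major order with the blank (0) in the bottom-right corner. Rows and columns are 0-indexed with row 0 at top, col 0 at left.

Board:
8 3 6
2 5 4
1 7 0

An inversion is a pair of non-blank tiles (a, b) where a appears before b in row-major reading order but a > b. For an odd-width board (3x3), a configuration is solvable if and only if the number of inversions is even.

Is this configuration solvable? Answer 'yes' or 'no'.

Inversions (pairs i<j in row-major order where tile[i] > tile[j] > 0): 17
17 is odd, so the puzzle is not solvable.

Answer: no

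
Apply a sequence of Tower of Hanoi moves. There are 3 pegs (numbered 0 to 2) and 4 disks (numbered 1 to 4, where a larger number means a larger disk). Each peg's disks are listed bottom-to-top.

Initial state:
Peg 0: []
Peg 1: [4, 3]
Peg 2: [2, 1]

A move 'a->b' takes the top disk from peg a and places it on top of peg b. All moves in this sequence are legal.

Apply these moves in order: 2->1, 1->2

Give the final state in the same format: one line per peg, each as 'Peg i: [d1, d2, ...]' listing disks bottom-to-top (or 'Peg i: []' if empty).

Answer: Peg 0: []
Peg 1: [4, 3]
Peg 2: [2, 1]

Derivation:
After move 1 (2->1):
Peg 0: []
Peg 1: [4, 3, 1]
Peg 2: [2]

After move 2 (1->2):
Peg 0: []
Peg 1: [4, 3]
Peg 2: [2, 1]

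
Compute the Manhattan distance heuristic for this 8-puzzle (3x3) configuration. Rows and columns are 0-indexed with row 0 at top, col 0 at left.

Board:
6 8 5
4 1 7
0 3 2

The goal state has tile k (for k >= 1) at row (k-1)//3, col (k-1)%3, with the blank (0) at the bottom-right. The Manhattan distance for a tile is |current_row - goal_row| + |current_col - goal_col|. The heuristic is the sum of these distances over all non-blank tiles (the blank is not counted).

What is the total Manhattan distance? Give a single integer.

Answer: 18

Derivation:
Tile 6: (0,0)->(1,2) = 3
Tile 8: (0,1)->(2,1) = 2
Tile 5: (0,2)->(1,1) = 2
Tile 4: (1,0)->(1,0) = 0
Tile 1: (1,1)->(0,0) = 2
Tile 7: (1,2)->(2,0) = 3
Tile 3: (2,1)->(0,2) = 3
Tile 2: (2,2)->(0,1) = 3
Sum: 3 + 2 + 2 + 0 + 2 + 3 + 3 + 3 = 18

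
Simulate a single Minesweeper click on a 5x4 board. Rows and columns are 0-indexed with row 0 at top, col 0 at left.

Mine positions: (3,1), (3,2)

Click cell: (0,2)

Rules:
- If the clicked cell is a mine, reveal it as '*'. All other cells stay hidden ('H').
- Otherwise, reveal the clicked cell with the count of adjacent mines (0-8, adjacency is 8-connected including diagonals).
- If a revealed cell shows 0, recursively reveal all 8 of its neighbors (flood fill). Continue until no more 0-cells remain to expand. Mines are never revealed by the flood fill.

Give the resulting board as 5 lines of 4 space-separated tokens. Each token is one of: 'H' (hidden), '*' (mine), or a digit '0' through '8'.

0 0 0 0
0 0 0 0
1 2 2 1
H H H H
H H H H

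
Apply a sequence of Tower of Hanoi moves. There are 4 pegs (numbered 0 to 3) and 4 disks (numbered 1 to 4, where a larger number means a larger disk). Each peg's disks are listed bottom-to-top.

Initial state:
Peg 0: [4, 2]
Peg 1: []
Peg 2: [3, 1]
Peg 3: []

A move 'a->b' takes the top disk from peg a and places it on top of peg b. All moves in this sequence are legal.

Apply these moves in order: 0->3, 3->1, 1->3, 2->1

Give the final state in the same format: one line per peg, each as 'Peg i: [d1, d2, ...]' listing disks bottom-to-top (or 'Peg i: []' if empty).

After move 1 (0->3):
Peg 0: [4]
Peg 1: []
Peg 2: [3, 1]
Peg 3: [2]

After move 2 (3->1):
Peg 0: [4]
Peg 1: [2]
Peg 2: [3, 1]
Peg 3: []

After move 3 (1->3):
Peg 0: [4]
Peg 1: []
Peg 2: [3, 1]
Peg 3: [2]

After move 4 (2->1):
Peg 0: [4]
Peg 1: [1]
Peg 2: [3]
Peg 3: [2]

Answer: Peg 0: [4]
Peg 1: [1]
Peg 2: [3]
Peg 3: [2]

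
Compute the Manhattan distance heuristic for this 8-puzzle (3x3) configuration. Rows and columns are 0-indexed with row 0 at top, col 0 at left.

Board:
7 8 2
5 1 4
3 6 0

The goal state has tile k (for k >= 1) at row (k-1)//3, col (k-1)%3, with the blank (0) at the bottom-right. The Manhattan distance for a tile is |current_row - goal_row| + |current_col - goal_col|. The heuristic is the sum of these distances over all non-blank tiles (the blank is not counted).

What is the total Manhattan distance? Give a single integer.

Answer: 16

Derivation:
Tile 7: at (0,0), goal (2,0), distance |0-2|+|0-0| = 2
Tile 8: at (0,1), goal (2,1), distance |0-2|+|1-1| = 2
Tile 2: at (0,2), goal (0,1), distance |0-0|+|2-1| = 1
Tile 5: at (1,0), goal (1,1), distance |1-1|+|0-1| = 1
Tile 1: at (1,1), goal (0,0), distance |1-0|+|1-0| = 2
Tile 4: at (1,2), goal (1,0), distance |1-1|+|2-0| = 2
Tile 3: at (2,0), goal (0,2), distance |2-0|+|0-2| = 4
Tile 6: at (2,1), goal (1,2), distance |2-1|+|1-2| = 2
Sum: 2 + 2 + 1 + 1 + 2 + 2 + 4 + 2 = 16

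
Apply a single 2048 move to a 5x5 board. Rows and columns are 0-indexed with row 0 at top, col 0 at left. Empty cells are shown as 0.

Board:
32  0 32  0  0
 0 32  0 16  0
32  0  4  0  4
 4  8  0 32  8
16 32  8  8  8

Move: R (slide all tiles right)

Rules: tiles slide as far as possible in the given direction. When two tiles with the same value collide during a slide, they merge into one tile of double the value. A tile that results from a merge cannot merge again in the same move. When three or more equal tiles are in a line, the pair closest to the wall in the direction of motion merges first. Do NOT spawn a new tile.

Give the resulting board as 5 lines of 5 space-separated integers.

Slide right:
row 0: [32, 0, 32, 0, 0] -> [0, 0, 0, 0, 64]
row 1: [0, 32, 0, 16, 0] -> [0, 0, 0, 32, 16]
row 2: [32, 0, 4, 0, 4] -> [0, 0, 0, 32, 8]
row 3: [4, 8, 0, 32, 8] -> [0, 4, 8, 32, 8]
row 4: [16, 32, 8, 8, 8] -> [0, 16, 32, 8, 16]

Answer:  0  0  0  0 64
 0  0  0 32 16
 0  0  0 32  8
 0  4  8 32  8
 0 16 32  8 16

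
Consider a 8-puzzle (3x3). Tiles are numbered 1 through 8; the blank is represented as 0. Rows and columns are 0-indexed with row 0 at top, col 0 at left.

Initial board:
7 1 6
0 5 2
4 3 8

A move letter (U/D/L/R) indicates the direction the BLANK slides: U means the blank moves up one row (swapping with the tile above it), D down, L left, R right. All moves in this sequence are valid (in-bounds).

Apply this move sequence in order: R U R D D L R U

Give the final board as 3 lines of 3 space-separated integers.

After move 1 (R):
7 1 6
5 0 2
4 3 8

After move 2 (U):
7 0 6
5 1 2
4 3 8

After move 3 (R):
7 6 0
5 1 2
4 3 8

After move 4 (D):
7 6 2
5 1 0
4 3 8

After move 5 (D):
7 6 2
5 1 8
4 3 0

After move 6 (L):
7 6 2
5 1 8
4 0 3

After move 7 (R):
7 6 2
5 1 8
4 3 0

After move 8 (U):
7 6 2
5 1 0
4 3 8

Answer: 7 6 2
5 1 0
4 3 8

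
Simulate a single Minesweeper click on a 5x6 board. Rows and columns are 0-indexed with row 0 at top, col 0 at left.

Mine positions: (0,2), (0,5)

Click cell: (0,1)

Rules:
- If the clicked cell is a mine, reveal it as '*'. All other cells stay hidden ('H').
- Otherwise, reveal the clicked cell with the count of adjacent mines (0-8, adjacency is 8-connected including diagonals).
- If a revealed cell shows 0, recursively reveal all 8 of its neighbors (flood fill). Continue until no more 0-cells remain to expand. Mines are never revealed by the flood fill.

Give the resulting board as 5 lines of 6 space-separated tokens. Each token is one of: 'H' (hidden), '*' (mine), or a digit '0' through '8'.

H 1 H H H H
H H H H H H
H H H H H H
H H H H H H
H H H H H H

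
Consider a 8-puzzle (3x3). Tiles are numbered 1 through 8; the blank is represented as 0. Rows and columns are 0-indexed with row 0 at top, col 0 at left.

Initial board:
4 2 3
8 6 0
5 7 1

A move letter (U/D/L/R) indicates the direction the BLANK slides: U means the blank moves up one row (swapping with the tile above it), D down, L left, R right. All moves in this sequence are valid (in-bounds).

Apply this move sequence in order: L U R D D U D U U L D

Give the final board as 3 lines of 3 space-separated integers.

Answer: 4 2 3
8 0 6
5 7 1

Derivation:
After move 1 (L):
4 2 3
8 0 6
5 7 1

After move 2 (U):
4 0 3
8 2 6
5 7 1

After move 3 (R):
4 3 0
8 2 6
5 7 1

After move 4 (D):
4 3 6
8 2 0
5 7 1

After move 5 (D):
4 3 6
8 2 1
5 7 0

After move 6 (U):
4 3 6
8 2 0
5 7 1

After move 7 (D):
4 3 6
8 2 1
5 7 0

After move 8 (U):
4 3 6
8 2 0
5 7 1

After move 9 (U):
4 3 0
8 2 6
5 7 1

After move 10 (L):
4 0 3
8 2 6
5 7 1

After move 11 (D):
4 2 3
8 0 6
5 7 1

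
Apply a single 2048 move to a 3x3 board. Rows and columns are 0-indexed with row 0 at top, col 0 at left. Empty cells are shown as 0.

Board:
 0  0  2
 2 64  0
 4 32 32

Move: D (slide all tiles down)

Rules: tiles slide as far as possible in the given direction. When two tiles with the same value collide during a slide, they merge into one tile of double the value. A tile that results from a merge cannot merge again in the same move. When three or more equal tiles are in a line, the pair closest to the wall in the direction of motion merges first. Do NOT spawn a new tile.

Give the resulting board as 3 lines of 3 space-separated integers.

Answer:  0  0  0
 2 64  2
 4 32 32

Derivation:
Slide down:
col 0: [0, 2, 4] -> [0, 2, 4]
col 1: [0, 64, 32] -> [0, 64, 32]
col 2: [2, 0, 32] -> [0, 2, 32]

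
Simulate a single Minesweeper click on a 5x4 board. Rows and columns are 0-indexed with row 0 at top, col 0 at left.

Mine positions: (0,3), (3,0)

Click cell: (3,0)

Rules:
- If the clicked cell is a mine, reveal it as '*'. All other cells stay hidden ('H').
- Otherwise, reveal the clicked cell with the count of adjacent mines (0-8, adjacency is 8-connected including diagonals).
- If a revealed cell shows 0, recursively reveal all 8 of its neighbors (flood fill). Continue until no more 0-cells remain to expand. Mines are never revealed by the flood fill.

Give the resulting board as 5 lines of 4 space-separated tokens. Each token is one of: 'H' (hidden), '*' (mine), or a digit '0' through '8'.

H H H H
H H H H
H H H H
* H H H
H H H H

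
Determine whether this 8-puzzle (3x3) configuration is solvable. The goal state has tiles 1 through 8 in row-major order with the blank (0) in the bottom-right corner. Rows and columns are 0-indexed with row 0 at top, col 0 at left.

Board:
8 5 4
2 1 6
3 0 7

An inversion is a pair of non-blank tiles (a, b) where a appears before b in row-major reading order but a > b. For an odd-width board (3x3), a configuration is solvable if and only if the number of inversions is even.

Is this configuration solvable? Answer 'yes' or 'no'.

Inversions (pairs i<j in row-major order where tile[i] > tile[j] > 0): 16
16 is even, so the puzzle is solvable.

Answer: yes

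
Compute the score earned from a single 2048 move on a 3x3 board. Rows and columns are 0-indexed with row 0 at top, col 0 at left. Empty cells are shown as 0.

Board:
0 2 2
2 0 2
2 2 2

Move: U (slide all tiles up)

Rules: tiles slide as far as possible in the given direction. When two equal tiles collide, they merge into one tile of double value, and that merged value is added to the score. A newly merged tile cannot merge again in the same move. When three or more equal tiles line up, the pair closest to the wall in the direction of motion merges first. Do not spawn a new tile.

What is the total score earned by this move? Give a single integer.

Slide up:
col 0: [0, 2, 2] -> [4, 0, 0]  score +4 (running 4)
col 1: [2, 0, 2] -> [4, 0, 0]  score +4 (running 8)
col 2: [2, 2, 2] -> [4, 2, 0]  score +4 (running 12)
Board after move:
4 4 4
0 0 2
0 0 0

Answer: 12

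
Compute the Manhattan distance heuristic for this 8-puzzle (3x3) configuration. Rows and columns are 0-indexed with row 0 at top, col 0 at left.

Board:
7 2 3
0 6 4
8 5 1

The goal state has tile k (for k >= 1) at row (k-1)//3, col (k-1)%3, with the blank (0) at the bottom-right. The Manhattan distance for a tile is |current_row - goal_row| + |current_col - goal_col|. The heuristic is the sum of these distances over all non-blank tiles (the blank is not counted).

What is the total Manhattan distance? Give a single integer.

Tile 7: (0,0)->(2,0) = 2
Tile 2: (0,1)->(0,1) = 0
Tile 3: (0,2)->(0,2) = 0
Tile 6: (1,1)->(1,2) = 1
Tile 4: (1,2)->(1,0) = 2
Tile 8: (2,0)->(2,1) = 1
Tile 5: (2,1)->(1,1) = 1
Tile 1: (2,2)->(0,0) = 4
Sum: 2 + 0 + 0 + 1 + 2 + 1 + 1 + 4 = 11

Answer: 11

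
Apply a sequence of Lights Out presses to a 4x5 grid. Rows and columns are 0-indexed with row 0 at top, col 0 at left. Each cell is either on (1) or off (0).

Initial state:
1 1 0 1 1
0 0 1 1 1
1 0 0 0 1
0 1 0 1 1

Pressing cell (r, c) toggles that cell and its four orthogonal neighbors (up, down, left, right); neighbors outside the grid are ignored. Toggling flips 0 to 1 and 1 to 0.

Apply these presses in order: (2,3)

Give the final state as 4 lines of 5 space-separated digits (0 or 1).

After press 1 at (2,3):
1 1 0 1 1
0 0 1 0 1
1 0 1 1 0
0 1 0 0 1

Answer: 1 1 0 1 1
0 0 1 0 1
1 0 1 1 0
0 1 0 0 1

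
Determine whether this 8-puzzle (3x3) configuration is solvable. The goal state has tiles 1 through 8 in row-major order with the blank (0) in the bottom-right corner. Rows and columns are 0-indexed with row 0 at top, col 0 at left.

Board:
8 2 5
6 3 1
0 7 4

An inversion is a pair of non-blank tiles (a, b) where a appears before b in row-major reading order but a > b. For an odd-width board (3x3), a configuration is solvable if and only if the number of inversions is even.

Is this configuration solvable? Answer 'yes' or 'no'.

Inversions (pairs i<j in row-major order where tile[i] > tile[j] > 0): 16
16 is even, so the puzzle is solvable.

Answer: yes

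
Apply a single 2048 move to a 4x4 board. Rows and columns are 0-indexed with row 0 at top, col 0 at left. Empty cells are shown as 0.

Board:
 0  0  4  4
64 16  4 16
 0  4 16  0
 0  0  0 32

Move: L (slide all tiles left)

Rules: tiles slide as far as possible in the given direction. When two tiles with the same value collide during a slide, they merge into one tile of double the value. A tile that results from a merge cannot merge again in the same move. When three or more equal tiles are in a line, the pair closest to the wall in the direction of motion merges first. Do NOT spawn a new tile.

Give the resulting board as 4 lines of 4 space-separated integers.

Slide left:
row 0: [0, 0, 4, 4] -> [8, 0, 0, 0]
row 1: [64, 16, 4, 16] -> [64, 16, 4, 16]
row 2: [0, 4, 16, 0] -> [4, 16, 0, 0]
row 3: [0, 0, 0, 32] -> [32, 0, 0, 0]

Answer:  8  0  0  0
64 16  4 16
 4 16  0  0
32  0  0  0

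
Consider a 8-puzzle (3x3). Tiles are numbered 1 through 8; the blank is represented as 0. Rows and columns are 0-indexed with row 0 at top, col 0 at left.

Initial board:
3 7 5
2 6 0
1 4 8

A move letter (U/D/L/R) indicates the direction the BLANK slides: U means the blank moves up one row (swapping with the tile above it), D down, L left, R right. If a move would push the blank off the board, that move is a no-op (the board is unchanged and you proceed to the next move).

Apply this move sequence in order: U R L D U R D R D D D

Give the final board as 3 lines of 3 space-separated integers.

Answer: 3 7 5
2 6 8
1 4 0

Derivation:
After move 1 (U):
3 7 0
2 6 5
1 4 8

After move 2 (R):
3 7 0
2 6 5
1 4 8

After move 3 (L):
3 0 7
2 6 5
1 4 8

After move 4 (D):
3 6 7
2 0 5
1 4 8

After move 5 (U):
3 0 7
2 6 5
1 4 8

After move 6 (R):
3 7 0
2 6 5
1 4 8

After move 7 (D):
3 7 5
2 6 0
1 4 8

After move 8 (R):
3 7 5
2 6 0
1 4 8

After move 9 (D):
3 7 5
2 6 8
1 4 0

After move 10 (D):
3 7 5
2 6 8
1 4 0

After move 11 (D):
3 7 5
2 6 8
1 4 0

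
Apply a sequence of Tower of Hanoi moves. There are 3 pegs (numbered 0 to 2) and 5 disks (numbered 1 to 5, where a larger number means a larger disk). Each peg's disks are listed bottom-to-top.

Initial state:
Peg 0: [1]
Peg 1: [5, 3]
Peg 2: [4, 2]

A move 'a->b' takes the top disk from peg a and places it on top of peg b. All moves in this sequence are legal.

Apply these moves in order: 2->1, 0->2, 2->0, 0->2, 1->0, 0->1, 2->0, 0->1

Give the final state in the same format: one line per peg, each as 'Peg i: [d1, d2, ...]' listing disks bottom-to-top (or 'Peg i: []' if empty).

Answer: Peg 0: []
Peg 1: [5, 3, 2, 1]
Peg 2: [4]

Derivation:
After move 1 (2->1):
Peg 0: [1]
Peg 1: [5, 3, 2]
Peg 2: [4]

After move 2 (0->2):
Peg 0: []
Peg 1: [5, 3, 2]
Peg 2: [4, 1]

After move 3 (2->0):
Peg 0: [1]
Peg 1: [5, 3, 2]
Peg 2: [4]

After move 4 (0->2):
Peg 0: []
Peg 1: [5, 3, 2]
Peg 2: [4, 1]

After move 5 (1->0):
Peg 0: [2]
Peg 1: [5, 3]
Peg 2: [4, 1]

After move 6 (0->1):
Peg 0: []
Peg 1: [5, 3, 2]
Peg 2: [4, 1]

After move 7 (2->0):
Peg 0: [1]
Peg 1: [5, 3, 2]
Peg 2: [4]

After move 8 (0->1):
Peg 0: []
Peg 1: [5, 3, 2, 1]
Peg 2: [4]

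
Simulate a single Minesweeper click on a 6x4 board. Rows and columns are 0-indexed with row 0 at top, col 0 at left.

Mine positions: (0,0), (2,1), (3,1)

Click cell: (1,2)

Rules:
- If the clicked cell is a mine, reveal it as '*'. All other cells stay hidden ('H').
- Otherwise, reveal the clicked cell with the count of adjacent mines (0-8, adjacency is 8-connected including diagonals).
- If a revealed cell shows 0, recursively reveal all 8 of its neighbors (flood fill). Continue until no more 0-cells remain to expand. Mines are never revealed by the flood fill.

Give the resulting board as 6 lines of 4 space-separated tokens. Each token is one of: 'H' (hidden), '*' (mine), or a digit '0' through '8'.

H H H H
H H 1 H
H H H H
H H H H
H H H H
H H H H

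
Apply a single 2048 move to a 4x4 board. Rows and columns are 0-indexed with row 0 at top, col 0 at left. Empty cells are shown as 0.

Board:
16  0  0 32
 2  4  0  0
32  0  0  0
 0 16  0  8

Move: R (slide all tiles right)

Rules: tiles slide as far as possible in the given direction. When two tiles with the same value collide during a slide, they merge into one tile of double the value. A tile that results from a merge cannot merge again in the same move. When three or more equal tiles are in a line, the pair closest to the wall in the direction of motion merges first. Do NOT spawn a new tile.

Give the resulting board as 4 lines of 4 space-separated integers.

Answer:  0  0 16 32
 0  0  2  4
 0  0  0 32
 0  0 16  8

Derivation:
Slide right:
row 0: [16, 0, 0, 32] -> [0, 0, 16, 32]
row 1: [2, 4, 0, 0] -> [0, 0, 2, 4]
row 2: [32, 0, 0, 0] -> [0, 0, 0, 32]
row 3: [0, 16, 0, 8] -> [0, 0, 16, 8]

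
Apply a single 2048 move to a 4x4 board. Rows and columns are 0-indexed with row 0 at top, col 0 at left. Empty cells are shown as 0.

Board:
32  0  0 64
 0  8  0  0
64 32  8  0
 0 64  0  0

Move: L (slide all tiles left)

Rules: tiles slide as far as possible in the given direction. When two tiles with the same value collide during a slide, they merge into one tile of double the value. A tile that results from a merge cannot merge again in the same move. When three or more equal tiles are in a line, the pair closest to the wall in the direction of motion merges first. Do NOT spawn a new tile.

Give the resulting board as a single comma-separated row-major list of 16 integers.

Slide left:
row 0: [32, 0, 0, 64] -> [32, 64, 0, 0]
row 1: [0, 8, 0, 0] -> [8, 0, 0, 0]
row 2: [64, 32, 8, 0] -> [64, 32, 8, 0]
row 3: [0, 64, 0, 0] -> [64, 0, 0, 0]

Answer: 32, 64, 0, 0, 8, 0, 0, 0, 64, 32, 8, 0, 64, 0, 0, 0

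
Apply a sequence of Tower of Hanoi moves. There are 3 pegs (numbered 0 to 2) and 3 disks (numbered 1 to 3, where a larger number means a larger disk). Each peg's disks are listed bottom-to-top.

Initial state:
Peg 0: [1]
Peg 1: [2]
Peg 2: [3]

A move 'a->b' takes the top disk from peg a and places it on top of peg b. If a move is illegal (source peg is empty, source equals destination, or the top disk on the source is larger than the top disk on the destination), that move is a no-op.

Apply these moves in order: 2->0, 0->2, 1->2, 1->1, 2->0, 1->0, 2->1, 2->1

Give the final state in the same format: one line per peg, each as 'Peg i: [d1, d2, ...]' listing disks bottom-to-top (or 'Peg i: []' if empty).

Answer: Peg 0: [1]
Peg 1: [2]
Peg 2: [3]

Derivation:
After move 1 (2->0):
Peg 0: [1]
Peg 1: [2]
Peg 2: [3]

After move 2 (0->2):
Peg 0: []
Peg 1: [2]
Peg 2: [3, 1]

After move 3 (1->2):
Peg 0: []
Peg 1: [2]
Peg 2: [3, 1]

After move 4 (1->1):
Peg 0: []
Peg 1: [2]
Peg 2: [3, 1]

After move 5 (2->0):
Peg 0: [1]
Peg 1: [2]
Peg 2: [3]

After move 6 (1->0):
Peg 0: [1]
Peg 1: [2]
Peg 2: [3]

After move 7 (2->1):
Peg 0: [1]
Peg 1: [2]
Peg 2: [3]

After move 8 (2->1):
Peg 0: [1]
Peg 1: [2]
Peg 2: [3]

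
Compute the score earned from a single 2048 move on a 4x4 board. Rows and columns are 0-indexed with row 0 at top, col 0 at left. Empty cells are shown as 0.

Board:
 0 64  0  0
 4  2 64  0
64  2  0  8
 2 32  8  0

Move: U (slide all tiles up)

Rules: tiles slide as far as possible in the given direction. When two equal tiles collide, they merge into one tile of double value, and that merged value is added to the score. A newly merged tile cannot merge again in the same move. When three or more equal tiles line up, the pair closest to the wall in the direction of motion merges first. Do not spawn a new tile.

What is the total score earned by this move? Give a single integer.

Answer: 4

Derivation:
Slide up:
col 0: [0, 4, 64, 2] -> [4, 64, 2, 0]  score +0 (running 0)
col 1: [64, 2, 2, 32] -> [64, 4, 32, 0]  score +4 (running 4)
col 2: [0, 64, 0, 8] -> [64, 8, 0, 0]  score +0 (running 4)
col 3: [0, 0, 8, 0] -> [8, 0, 0, 0]  score +0 (running 4)
Board after move:
 4 64 64  8
64  4  8  0
 2 32  0  0
 0  0  0  0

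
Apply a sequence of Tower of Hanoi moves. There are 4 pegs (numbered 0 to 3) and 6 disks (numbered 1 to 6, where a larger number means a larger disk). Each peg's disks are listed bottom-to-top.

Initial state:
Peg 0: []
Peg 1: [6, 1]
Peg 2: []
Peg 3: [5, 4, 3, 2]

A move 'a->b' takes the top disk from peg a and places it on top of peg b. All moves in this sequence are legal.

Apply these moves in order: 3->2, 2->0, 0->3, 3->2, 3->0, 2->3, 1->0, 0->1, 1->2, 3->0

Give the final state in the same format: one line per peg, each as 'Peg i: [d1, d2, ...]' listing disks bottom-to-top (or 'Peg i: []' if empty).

Answer: Peg 0: [3, 2]
Peg 1: [6]
Peg 2: [1]
Peg 3: [5, 4]

Derivation:
After move 1 (3->2):
Peg 0: []
Peg 1: [6, 1]
Peg 2: [2]
Peg 3: [5, 4, 3]

After move 2 (2->0):
Peg 0: [2]
Peg 1: [6, 1]
Peg 2: []
Peg 3: [5, 4, 3]

After move 3 (0->3):
Peg 0: []
Peg 1: [6, 1]
Peg 2: []
Peg 3: [5, 4, 3, 2]

After move 4 (3->2):
Peg 0: []
Peg 1: [6, 1]
Peg 2: [2]
Peg 3: [5, 4, 3]

After move 5 (3->0):
Peg 0: [3]
Peg 1: [6, 1]
Peg 2: [2]
Peg 3: [5, 4]

After move 6 (2->3):
Peg 0: [3]
Peg 1: [6, 1]
Peg 2: []
Peg 3: [5, 4, 2]

After move 7 (1->0):
Peg 0: [3, 1]
Peg 1: [6]
Peg 2: []
Peg 3: [5, 4, 2]

After move 8 (0->1):
Peg 0: [3]
Peg 1: [6, 1]
Peg 2: []
Peg 3: [5, 4, 2]

After move 9 (1->2):
Peg 0: [3]
Peg 1: [6]
Peg 2: [1]
Peg 3: [5, 4, 2]

After move 10 (3->0):
Peg 0: [3, 2]
Peg 1: [6]
Peg 2: [1]
Peg 3: [5, 4]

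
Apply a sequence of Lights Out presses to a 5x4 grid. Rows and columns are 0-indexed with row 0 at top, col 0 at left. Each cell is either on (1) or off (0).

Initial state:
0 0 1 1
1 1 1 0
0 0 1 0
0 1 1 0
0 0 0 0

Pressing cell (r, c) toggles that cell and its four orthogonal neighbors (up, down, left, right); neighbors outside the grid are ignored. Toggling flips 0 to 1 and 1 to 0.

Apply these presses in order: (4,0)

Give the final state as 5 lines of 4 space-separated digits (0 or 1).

Answer: 0 0 1 1
1 1 1 0
0 0 1 0
1 1 1 0
1 1 0 0

Derivation:
After press 1 at (4,0):
0 0 1 1
1 1 1 0
0 0 1 0
1 1 1 0
1 1 0 0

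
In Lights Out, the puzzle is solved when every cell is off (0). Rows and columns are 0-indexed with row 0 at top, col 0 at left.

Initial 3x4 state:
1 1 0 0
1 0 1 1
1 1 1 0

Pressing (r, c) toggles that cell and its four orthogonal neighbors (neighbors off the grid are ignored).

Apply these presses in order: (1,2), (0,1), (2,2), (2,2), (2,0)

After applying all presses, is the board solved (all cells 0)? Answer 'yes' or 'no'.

Answer: yes

Derivation:
After press 1 at (1,2):
1 1 1 0
1 1 0 0
1 1 0 0

After press 2 at (0,1):
0 0 0 0
1 0 0 0
1 1 0 0

After press 3 at (2,2):
0 0 0 0
1 0 1 0
1 0 1 1

After press 4 at (2,2):
0 0 0 0
1 0 0 0
1 1 0 0

After press 5 at (2,0):
0 0 0 0
0 0 0 0
0 0 0 0

Lights still on: 0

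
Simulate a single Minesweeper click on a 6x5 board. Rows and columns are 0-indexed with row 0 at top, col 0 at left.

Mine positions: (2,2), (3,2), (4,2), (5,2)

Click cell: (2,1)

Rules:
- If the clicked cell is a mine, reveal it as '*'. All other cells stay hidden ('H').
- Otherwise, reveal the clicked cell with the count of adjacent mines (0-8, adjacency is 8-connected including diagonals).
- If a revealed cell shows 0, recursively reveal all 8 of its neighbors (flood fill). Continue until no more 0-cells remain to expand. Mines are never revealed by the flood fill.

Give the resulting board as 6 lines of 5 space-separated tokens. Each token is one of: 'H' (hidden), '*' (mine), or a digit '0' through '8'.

H H H H H
H H H H H
H 2 H H H
H H H H H
H H H H H
H H H H H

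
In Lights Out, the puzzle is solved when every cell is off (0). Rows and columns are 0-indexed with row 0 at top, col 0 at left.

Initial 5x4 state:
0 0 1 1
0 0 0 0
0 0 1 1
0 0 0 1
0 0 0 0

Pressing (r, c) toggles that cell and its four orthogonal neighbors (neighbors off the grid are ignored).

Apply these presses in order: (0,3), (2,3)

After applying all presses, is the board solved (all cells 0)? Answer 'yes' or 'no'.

Answer: yes

Derivation:
After press 1 at (0,3):
0 0 0 0
0 0 0 1
0 0 1 1
0 0 0 1
0 0 0 0

After press 2 at (2,3):
0 0 0 0
0 0 0 0
0 0 0 0
0 0 0 0
0 0 0 0

Lights still on: 0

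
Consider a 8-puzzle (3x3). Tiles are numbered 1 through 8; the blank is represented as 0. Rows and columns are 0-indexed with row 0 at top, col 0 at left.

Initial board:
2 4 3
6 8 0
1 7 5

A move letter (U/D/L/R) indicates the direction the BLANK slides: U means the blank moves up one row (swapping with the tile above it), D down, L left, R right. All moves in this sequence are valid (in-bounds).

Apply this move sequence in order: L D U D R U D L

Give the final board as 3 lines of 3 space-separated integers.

Answer: 2 4 3
6 7 8
1 0 5

Derivation:
After move 1 (L):
2 4 3
6 0 8
1 7 5

After move 2 (D):
2 4 3
6 7 8
1 0 5

After move 3 (U):
2 4 3
6 0 8
1 7 5

After move 4 (D):
2 4 3
6 7 8
1 0 5

After move 5 (R):
2 4 3
6 7 8
1 5 0

After move 6 (U):
2 4 3
6 7 0
1 5 8

After move 7 (D):
2 4 3
6 7 8
1 5 0

After move 8 (L):
2 4 3
6 7 8
1 0 5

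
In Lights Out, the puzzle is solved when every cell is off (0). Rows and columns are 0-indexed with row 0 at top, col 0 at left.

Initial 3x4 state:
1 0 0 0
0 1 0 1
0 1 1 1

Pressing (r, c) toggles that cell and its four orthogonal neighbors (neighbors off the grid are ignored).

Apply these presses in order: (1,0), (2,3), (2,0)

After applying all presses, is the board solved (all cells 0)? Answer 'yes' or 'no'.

After press 1 at (1,0):
0 0 0 0
1 0 0 1
1 1 1 1

After press 2 at (2,3):
0 0 0 0
1 0 0 0
1 1 0 0

After press 3 at (2,0):
0 0 0 0
0 0 0 0
0 0 0 0

Lights still on: 0

Answer: yes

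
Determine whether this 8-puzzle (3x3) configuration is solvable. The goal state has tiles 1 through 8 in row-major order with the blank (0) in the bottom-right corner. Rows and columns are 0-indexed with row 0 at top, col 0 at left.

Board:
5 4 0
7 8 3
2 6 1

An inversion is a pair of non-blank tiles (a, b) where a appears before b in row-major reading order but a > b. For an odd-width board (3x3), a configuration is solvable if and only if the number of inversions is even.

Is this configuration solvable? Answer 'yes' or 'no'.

Inversions (pairs i<j in row-major order where tile[i] > tile[j] > 0): 19
19 is odd, so the puzzle is not solvable.

Answer: no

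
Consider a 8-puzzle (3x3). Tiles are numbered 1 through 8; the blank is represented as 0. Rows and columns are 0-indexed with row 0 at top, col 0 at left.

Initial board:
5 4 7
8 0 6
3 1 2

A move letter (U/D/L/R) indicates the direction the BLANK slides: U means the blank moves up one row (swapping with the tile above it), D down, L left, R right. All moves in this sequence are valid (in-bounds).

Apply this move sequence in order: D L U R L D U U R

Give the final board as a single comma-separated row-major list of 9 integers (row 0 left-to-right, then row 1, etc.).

Answer: 4, 0, 7, 5, 1, 6, 8, 3, 2

Derivation:
After move 1 (D):
5 4 7
8 1 6
3 0 2

After move 2 (L):
5 4 7
8 1 6
0 3 2

After move 3 (U):
5 4 7
0 1 6
8 3 2

After move 4 (R):
5 4 7
1 0 6
8 3 2

After move 5 (L):
5 4 7
0 1 6
8 3 2

After move 6 (D):
5 4 7
8 1 6
0 3 2

After move 7 (U):
5 4 7
0 1 6
8 3 2

After move 8 (U):
0 4 7
5 1 6
8 3 2

After move 9 (R):
4 0 7
5 1 6
8 3 2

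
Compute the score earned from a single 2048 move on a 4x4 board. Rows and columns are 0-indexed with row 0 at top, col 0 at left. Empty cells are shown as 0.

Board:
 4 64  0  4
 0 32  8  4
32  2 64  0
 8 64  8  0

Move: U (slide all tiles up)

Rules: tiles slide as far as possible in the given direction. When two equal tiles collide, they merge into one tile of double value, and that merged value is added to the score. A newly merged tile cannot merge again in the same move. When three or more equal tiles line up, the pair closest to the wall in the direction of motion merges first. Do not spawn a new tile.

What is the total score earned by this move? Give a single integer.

Slide up:
col 0: [4, 0, 32, 8] -> [4, 32, 8, 0]  score +0 (running 0)
col 1: [64, 32, 2, 64] -> [64, 32, 2, 64]  score +0 (running 0)
col 2: [0, 8, 64, 8] -> [8, 64, 8, 0]  score +0 (running 0)
col 3: [4, 4, 0, 0] -> [8, 0, 0, 0]  score +8 (running 8)
Board after move:
 4 64  8  8
32 32 64  0
 8  2  8  0
 0 64  0  0

Answer: 8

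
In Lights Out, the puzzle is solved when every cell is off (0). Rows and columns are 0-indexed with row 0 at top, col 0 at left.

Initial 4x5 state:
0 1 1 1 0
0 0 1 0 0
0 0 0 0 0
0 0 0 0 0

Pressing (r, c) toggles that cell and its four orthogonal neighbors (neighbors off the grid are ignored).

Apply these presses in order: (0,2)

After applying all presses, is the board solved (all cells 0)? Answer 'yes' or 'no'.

After press 1 at (0,2):
0 0 0 0 0
0 0 0 0 0
0 0 0 0 0
0 0 0 0 0

Lights still on: 0

Answer: yes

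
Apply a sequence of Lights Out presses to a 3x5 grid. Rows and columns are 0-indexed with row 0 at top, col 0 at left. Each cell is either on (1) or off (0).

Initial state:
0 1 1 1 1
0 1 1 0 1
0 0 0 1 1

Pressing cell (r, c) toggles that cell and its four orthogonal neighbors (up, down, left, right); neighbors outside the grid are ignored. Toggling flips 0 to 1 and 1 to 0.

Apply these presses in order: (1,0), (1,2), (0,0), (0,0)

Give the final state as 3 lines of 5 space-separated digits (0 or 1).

After press 1 at (1,0):
1 1 1 1 1
1 0 1 0 1
1 0 0 1 1

After press 2 at (1,2):
1 1 0 1 1
1 1 0 1 1
1 0 1 1 1

After press 3 at (0,0):
0 0 0 1 1
0 1 0 1 1
1 0 1 1 1

After press 4 at (0,0):
1 1 0 1 1
1 1 0 1 1
1 0 1 1 1

Answer: 1 1 0 1 1
1 1 0 1 1
1 0 1 1 1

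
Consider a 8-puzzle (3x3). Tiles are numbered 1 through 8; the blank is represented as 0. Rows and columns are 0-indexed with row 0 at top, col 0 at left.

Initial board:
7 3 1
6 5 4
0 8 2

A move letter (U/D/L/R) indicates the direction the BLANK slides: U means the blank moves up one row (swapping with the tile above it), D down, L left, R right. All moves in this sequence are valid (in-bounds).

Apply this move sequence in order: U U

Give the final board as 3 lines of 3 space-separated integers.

After move 1 (U):
7 3 1
0 5 4
6 8 2

After move 2 (U):
0 3 1
7 5 4
6 8 2

Answer: 0 3 1
7 5 4
6 8 2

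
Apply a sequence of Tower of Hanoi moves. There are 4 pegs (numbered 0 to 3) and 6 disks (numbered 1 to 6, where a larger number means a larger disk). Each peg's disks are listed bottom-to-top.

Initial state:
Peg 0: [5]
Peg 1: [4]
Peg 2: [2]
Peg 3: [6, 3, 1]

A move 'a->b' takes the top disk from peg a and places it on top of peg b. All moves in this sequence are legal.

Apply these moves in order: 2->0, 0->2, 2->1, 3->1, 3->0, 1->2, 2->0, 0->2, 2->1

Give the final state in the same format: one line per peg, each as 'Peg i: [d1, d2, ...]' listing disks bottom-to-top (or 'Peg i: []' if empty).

After move 1 (2->0):
Peg 0: [5, 2]
Peg 1: [4]
Peg 2: []
Peg 3: [6, 3, 1]

After move 2 (0->2):
Peg 0: [5]
Peg 1: [4]
Peg 2: [2]
Peg 3: [6, 3, 1]

After move 3 (2->1):
Peg 0: [5]
Peg 1: [4, 2]
Peg 2: []
Peg 3: [6, 3, 1]

After move 4 (3->1):
Peg 0: [5]
Peg 1: [4, 2, 1]
Peg 2: []
Peg 3: [6, 3]

After move 5 (3->0):
Peg 0: [5, 3]
Peg 1: [4, 2, 1]
Peg 2: []
Peg 3: [6]

After move 6 (1->2):
Peg 0: [5, 3]
Peg 1: [4, 2]
Peg 2: [1]
Peg 3: [6]

After move 7 (2->0):
Peg 0: [5, 3, 1]
Peg 1: [4, 2]
Peg 2: []
Peg 3: [6]

After move 8 (0->2):
Peg 0: [5, 3]
Peg 1: [4, 2]
Peg 2: [1]
Peg 3: [6]

After move 9 (2->1):
Peg 0: [5, 3]
Peg 1: [4, 2, 1]
Peg 2: []
Peg 3: [6]

Answer: Peg 0: [5, 3]
Peg 1: [4, 2, 1]
Peg 2: []
Peg 3: [6]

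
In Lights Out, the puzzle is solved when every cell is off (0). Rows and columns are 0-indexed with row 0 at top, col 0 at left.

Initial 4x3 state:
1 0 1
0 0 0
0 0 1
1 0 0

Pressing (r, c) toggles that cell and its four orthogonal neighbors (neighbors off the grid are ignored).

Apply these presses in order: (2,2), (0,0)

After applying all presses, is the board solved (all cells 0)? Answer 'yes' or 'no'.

Answer: no

Derivation:
After press 1 at (2,2):
1 0 1
0 0 1
0 1 0
1 0 1

After press 2 at (0,0):
0 1 1
1 0 1
0 1 0
1 0 1

Lights still on: 7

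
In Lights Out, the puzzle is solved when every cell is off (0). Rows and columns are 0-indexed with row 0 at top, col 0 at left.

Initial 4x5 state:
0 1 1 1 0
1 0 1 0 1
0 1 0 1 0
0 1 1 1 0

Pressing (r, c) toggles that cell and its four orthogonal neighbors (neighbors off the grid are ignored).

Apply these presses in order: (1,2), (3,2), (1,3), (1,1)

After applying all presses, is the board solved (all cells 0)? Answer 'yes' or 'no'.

After press 1 at (1,2):
0 1 0 1 0
1 1 0 1 1
0 1 1 1 0
0 1 1 1 0

After press 2 at (3,2):
0 1 0 1 0
1 1 0 1 1
0 1 0 1 0
0 0 0 0 0

After press 3 at (1,3):
0 1 0 0 0
1 1 1 0 0
0 1 0 0 0
0 0 0 0 0

After press 4 at (1,1):
0 0 0 0 0
0 0 0 0 0
0 0 0 0 0
0 0 0 0 0

Lights still on: 0

Answer: yes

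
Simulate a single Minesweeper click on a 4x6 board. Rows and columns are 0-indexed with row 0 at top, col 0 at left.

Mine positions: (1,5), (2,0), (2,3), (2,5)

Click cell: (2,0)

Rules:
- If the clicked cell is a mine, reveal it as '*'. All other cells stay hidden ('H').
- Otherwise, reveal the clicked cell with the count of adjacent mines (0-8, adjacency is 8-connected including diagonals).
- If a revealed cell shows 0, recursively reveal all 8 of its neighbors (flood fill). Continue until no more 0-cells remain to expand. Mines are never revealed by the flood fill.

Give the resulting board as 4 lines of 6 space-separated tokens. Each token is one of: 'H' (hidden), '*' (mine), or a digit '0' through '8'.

H H H H H H
H H H H H H
* H H H H H
H H H H H H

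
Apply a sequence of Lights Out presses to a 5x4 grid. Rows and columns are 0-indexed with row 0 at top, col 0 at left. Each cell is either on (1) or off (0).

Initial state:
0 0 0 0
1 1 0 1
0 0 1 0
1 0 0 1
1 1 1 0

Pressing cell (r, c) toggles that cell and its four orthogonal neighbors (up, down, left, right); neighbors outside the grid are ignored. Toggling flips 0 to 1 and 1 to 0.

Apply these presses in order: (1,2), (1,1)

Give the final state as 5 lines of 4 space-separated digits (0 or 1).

After press 1 at (1,2):
0 0 1 0
1 0 1 0
0 0 0 0
1 0 0 1
1 1 1 0

After press 2 at (1,1):
0 1 1 0
0 1 0 0
0 1 0 0
1 0 0 1
1 1 1 0

Answer: 0 1 1 0
0 1 0 0
0 1 0 0
1 0 0 1
1 1 1 0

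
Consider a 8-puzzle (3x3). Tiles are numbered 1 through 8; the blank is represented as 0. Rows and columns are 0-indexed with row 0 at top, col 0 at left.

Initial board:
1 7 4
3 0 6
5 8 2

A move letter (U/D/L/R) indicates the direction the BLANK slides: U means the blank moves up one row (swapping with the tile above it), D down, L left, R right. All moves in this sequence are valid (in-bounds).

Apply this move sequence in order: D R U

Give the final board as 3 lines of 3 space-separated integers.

Answer: 1 7 4
3 8 0
5 2 6

Derivation:
After move 1 (D):
1 7 4
3 8 6
5 0 2

After move 2 (R):
1 7 4
3 8 6
5 2 0

After move 3 (U):
1 7 4
3 8 0
5 2 6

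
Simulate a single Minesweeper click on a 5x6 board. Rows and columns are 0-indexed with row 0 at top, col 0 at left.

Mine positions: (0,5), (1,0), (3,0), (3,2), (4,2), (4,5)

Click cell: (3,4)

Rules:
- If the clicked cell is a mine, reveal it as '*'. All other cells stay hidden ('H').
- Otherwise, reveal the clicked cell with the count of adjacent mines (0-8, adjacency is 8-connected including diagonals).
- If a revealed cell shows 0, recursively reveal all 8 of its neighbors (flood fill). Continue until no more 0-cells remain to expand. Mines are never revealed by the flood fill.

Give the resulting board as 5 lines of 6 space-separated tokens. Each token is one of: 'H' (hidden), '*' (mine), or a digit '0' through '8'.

H H H H H H
H H H H H H
H H H H H H
H H H H 1 H
H H H H H H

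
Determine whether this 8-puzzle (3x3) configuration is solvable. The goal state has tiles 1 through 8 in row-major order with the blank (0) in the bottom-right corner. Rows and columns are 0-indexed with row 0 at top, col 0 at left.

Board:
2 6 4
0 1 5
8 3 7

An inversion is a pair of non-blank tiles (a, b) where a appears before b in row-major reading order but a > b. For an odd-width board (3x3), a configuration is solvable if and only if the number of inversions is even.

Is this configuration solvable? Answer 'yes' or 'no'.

Inversions (pairs i<j in row-major order where tile[i] > tile[j] > 0): 10
10 is even, so the puzzle is solvable.

Answer: yes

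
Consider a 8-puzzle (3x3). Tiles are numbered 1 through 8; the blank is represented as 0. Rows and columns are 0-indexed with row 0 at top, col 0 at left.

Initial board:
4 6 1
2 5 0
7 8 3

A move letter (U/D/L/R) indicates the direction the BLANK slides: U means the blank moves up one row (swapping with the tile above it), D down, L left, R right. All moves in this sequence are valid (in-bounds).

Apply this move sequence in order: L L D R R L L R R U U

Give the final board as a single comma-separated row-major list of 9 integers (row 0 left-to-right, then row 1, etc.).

After move 1 (L):
4 6 1
2 0 5
7 8 3

After move 2 (L):
4 6 1
0 2 5
7 8 3

After move 3 (D):
4 6 1
7 2 5
0 8 3

After move 4 (R):
4 6 1
7 2 5
8 0 3

After move 5 (R):
4 6 1
7 2 5
8 3 0

After move 6 (L):
4 6 1
7 2 5
8 0 3

After move 7 (L):
4 6 1
7 2 5
0 8 3

After move 8 (R):
4 6 1
7 2 5
8 0 3

After move 9 (R):
4 6 1
7 2 5
8 3 0

After move 10 (U):
4 6 1
7 2 0
8 3 5

After move 11 (U):
4 6 0
7 2 1
8 3 5

Answer: 4, 6, 0, 7, 2, 1, 8, 3, 5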